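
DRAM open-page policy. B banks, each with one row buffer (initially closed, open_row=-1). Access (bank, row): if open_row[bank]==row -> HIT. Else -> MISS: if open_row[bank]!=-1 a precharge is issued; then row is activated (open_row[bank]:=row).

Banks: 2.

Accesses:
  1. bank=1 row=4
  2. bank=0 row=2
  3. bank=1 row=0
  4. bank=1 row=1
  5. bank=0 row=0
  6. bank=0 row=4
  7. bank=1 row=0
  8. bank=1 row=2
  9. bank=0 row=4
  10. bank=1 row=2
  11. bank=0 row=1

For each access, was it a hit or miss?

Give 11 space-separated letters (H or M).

Answer: M M M M M M M M H H M

Derivation:
Acc 1: bank1 row4 -> MISS (open row4); precharges=0
Acc 2: bank0 row2 -> MISS (open row2); precharges=0
Acc 3: bank1 row0 -> MISS (open row0); precharges=1
Acc 4: bank1 row1 -> MISS (open row1); precharges=2
Acc 5: bank0 row0 -> MISS (open row0); precharges=3
Acc 6: bank0 row4 -> MISS (open row4); precharges=4
Acc 7: bank1 row0 -> MISS (open row0); precharges=5
Acc 8: bank1 row2 -> MISS (open row2); precharges=6
Acc 9: bank0 row4 -> HIT
Acc 10: bank1 row2 -> HIT
Acc 11: bank0 row1 -> MISS (open row1); precharges=7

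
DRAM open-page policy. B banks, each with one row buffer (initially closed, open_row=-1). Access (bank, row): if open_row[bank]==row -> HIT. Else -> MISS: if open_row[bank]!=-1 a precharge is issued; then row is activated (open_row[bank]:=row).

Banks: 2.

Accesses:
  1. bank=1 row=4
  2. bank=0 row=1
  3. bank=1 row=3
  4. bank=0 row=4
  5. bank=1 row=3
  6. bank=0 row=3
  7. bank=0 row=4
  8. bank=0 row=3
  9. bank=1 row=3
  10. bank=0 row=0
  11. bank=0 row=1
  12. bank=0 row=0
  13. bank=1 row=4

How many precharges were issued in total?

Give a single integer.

Acc 1: bank1 row4 -> MISS (open row4); precharges=0
Acc 2: bank0 row1 -> MISS (open row1); precharges=0
Acc 3: bank1 row3 -> MISS (open row3); precharges=1
Acc 4: bank0 row4 -> MISS (open row4); precharges=2
Acc 5: bank1 row3 -> HIT
Acc 6: bank0 row3 -> MISS (open row3); precharges=3
Acc 7: bank0 row4 -> MISS (open row4); precharges=4
Acc 8: bank0 row3 -> MISS (open row3); precharges=5
Acc 9: bank1 row3 -> HIT
Acc 10: bank0 row0 -> MISS (open row0); precharges=6
Acc 11: bank0 row1 -> MISS (open row1); precharges=7
Acc 12: bank0 row0 -> MISS (open row0); precharges=8
Acc 13: bank1 row4 -> MISS (open row4); precharges=9

Answer: 9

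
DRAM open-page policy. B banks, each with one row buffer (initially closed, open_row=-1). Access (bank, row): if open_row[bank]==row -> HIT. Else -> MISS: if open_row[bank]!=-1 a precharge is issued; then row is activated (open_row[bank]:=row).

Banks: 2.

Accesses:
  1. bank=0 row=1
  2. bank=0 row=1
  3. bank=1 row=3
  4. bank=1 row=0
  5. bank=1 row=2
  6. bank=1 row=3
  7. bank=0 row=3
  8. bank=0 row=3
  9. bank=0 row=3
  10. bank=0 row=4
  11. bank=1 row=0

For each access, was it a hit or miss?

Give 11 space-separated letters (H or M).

Answer: M H M M M M M H H M M

Derivation:
Acc 1: bank0 row1 -> MISS (open row1); precharges=0
Acc 2: bank0 row1 -> HIT
Acc 3: bank1 row3 -> MISS (open row3); precharges=0
Acc 4: bank1 row0 -> MISS (open row0); precharges=1
Acc 5: bank1 row2 -> MISS (open row2); precharges=2
Acc 6: bank1 row3 -> MISS (open row3); precharges=3
Acc 7: bank0 row3 -> MISS (open row3); precharges=4
Acc 8: bank0 row3 -> HIT
Acc 9: bank0 row3 -> HIT
Acc 10: bank0 row4 -> MISS (open row4); precharges=5
Acc 11: bank1 row0 -> MISS (open row0); precharges=6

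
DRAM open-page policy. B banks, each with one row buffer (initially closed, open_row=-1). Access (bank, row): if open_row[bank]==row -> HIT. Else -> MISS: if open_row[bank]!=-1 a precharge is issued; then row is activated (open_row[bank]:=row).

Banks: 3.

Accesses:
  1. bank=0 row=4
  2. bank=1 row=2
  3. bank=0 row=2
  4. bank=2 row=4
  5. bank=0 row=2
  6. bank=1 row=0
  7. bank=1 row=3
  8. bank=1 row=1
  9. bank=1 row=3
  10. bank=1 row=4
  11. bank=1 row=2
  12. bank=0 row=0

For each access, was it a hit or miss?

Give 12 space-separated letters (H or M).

Answer: M M M M H M M M M M M M

Derivation:
Acc 1: bank0 row4 -> MISS (open row4); precharges=0
Acc 2: bank1 row2 -> MISS (open row2); precharges=0
Acc 3: bank0 row2 -> MISS (open row2); precharges=1
Acc 4: bank2 row4 -> MISS (open row4); precharges=1
Acc 5: bank0 row2 -> HIT
Acc 6: bank1 row0 -> MISS (open row0); precharges=2
Acc 7: bank1 row3 -> MISS (open row3); precharges=3
Acc 8: bank1 row1 -> MISS (open row1); precharges=4
Acc 9: bank1 row3 -> MISS (open row3); precharges=5
Acc 10: bank1 row4 -> MISS (open row4); precharges=6
Acc 11: bank1 row2 -> MISS (open row2); precharges=7
Acc 12: bank0 row0 -> MISS (open row0); precharges=8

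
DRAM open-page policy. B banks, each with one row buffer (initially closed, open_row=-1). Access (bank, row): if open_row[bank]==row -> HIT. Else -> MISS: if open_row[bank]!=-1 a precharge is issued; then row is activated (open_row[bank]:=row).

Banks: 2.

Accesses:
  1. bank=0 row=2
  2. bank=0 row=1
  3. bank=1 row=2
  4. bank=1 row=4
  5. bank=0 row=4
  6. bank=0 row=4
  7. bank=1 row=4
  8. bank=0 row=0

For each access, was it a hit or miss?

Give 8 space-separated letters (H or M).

Answer: M M M M M H H M

Derivation:
Acc 1: bank0 row2 -> MISS (open row2); precharges=0
Acc 2: bank0 row1 -> MISS (open row1); precharges=1
Acc 3: bank1 row2 -> MISS (open row2); precharges=1
Acc 4: bank1 row4 -> MISS (open row4); precharges=2
Acc 5: bank0 row4 -> MISS (open row4); precharges=3
Acc 6: bank0 row4 -> HIT
Acc 7: bank1 row4 -> HIT
Acc 8: bank0 row0 -> MISS (open row0); precharges=4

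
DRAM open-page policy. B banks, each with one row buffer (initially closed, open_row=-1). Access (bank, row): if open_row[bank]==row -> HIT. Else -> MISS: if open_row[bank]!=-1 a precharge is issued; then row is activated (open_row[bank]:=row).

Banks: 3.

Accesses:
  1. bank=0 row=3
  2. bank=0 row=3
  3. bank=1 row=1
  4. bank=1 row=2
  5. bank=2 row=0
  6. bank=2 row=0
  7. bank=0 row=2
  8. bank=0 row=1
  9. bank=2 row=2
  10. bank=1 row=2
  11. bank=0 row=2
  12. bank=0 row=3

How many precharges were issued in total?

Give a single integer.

Answer: 6

Derivation:
Acc 1: bank0 row3 -> MISS (open row3); precharges=0
Acc 2: bank0 row3 -> HIT
Acc 3: bank1 row1 -> MISS (open row1); precharges=0
Acc 4: bank1 row2 -> MISS (open row2); precharges=1
Acc 5: bank2 row0 -> MISS (open row0); precharges=1
Acc 6: bank2 row0 -> HIT
Acc 7: bank0 row2 -> MISS (open row2); precharges=2
Acc 8: bank0 row1 -> MISS (open row1); precharges=3
Acc 9: bank2 row2 -> MISS (open row2); precharges=4
Acc 10: bank1 row2 -> HIT
Acc 11: bank0 row2 -> MISS (open row2); precharges=5
Acc 12: bank0 row3 -> MISS (open row3); precharges=6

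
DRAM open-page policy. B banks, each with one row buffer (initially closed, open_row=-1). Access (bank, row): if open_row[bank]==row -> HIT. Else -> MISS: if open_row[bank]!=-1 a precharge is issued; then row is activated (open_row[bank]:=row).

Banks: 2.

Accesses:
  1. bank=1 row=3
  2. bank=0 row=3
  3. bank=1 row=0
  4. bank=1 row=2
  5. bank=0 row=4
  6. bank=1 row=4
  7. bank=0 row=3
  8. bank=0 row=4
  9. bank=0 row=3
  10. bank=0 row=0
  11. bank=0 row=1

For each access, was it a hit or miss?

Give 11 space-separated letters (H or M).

Answer: M M M M M M M M M M M

Derivation:
Acc 1: bank1 row3 -> MISS (open row3); precharges=0
Acc 2: bank0 row3 -> MISS (open row3); precharges=0
Acc 3: bank1 row0 -> MISS (open row0); precharges=1
Acc 4: bank1 row2 -> MISS (open row2); precharges=2
Acc 5: bank0 row4 -> MISS (open row4); precharges=3
Acc 6: bank1 row4 -> MISS (open row4); precharges=4
Acc 7: bank0 row3 -> MISS (open row3); precharges=5
Acc 8: bank0 row4 -> MISS (open row4); precharges=6
Acc 9: bank0 row3 -> MISS (open row3); precharges=7
Acc 10: bank0 row0 -> MISS (open row0); precharges=8
Acc 11: bank0 row1 -> MISS (open row1); precharges=9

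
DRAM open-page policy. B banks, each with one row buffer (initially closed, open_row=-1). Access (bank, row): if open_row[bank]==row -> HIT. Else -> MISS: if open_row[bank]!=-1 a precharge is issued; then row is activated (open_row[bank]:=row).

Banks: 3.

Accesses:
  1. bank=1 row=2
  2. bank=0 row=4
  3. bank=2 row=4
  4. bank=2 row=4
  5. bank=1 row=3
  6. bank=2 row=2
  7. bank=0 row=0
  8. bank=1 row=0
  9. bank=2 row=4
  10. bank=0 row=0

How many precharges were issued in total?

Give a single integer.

Acc 1: bank1 row2 -> MISS (open row2); precharges=0
Acc 2: bank0 row4 -> MISS (open row4); precharges=0
Acc 3: bank2 row4 -> MISS (open row4); precharges=0
Acc 4: bank2 row4 -> HIT
Acc 5: bank1 row3 -> MISS (open row3); precharges=1
Acc 6: bank2 row2 -> MISS (open row2); precharges=2
Acc 7: bank0 row0 -> MISS (open row0); precharges=3
Acc 8: bank1 row0 -> MISS (open row0); precharges=4
Acc 9: bank2 row4 -> MISS (open row4); precharges=5
Acc 10: bank0 row0 -> HIT

Answer: 5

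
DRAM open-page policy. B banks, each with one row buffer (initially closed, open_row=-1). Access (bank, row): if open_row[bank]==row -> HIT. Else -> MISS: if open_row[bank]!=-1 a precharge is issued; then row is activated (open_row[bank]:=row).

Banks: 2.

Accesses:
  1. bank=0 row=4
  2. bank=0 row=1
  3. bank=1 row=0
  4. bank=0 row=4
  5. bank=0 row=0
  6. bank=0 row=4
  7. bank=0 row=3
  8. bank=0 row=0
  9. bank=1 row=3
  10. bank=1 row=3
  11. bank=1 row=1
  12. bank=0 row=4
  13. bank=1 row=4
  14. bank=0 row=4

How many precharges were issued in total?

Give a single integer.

Acc 1: bank0 row4 -> MISS (open row4); precharges=0
Acc 2: bank0 row1 -> MISS (open row1); precharges=1
Acc 3: bank1 row0 -> MISS (open row0); precharges=1
Acc 4: bank0 row4 -> MISS (open row4); precharges=2
Acc 5: bank0 row0 -> MISS (open row0); precharges=3
Acc 6: bank0 row4 -> MISS (open row4); precharges=4
Acc 7: bank0 row3 -> MISS (open row3); precharges=5
Acc 8: bank0 row0 -> MISS (open row0); precharges=6
Acc 9: bank1 row3 -> MISS (open row3); precharges=7
Acc 10: bank1 row3 -> HIT
Acc 11: bank1 row1 -> MISS (open row1); precharges=8
Acc 12: bank0 row4 -> MISS (open row4); precharges=9
Acc 13: bank1 row4 -> MISS (open row4); precharges=10
Acc 14: bank0 row4 -> HIT

Answer: 10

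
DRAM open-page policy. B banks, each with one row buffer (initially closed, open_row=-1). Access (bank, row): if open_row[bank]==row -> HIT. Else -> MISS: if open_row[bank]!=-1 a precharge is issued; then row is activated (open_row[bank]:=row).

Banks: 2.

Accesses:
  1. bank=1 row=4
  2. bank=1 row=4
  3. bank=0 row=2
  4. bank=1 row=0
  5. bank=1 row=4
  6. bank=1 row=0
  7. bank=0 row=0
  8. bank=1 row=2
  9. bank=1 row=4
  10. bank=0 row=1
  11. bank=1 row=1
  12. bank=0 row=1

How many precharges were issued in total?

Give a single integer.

Answer: 8

Derivation:
Acc 1: bank1 row4 -> MISS (open row4); precharges=0
Acc 2: bank1 row4 -> HIT
Acc 3: bank0 row2 -> MISS (open row2); precharges=0
Acc 4: bank1 row0 -> MISS (open row0); precharges=1
Acc 5: bank1 row4 -> MISS (open row4); precharges=2
Acc 6: bank1 row0 -> MISS (open row0); precharges=3
Acc 7: bank0 row0 -> MISS (open row0); precharges=4
Acc 8: bank1 row2 -> MISS (open row2); precharges=5
Acc 9: bank1 row4 -> MISS (open row4); precharges=6
Acc 10: bank0 row1 -> MISS (open row1); precharges=7
Acc 11: bank1 row1 -> MISS (open row1); precharges=8
Acc 12: bank0 row1 -> HIT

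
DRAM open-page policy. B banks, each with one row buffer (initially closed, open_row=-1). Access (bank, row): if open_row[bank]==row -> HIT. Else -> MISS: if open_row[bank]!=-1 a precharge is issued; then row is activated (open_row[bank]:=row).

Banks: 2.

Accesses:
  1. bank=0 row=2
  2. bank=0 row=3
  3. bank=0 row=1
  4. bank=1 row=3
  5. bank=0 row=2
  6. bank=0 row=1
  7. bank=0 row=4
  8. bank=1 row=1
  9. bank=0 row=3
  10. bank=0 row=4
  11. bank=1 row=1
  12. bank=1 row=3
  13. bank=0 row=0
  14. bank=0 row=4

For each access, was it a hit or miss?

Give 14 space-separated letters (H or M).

Acc 1: bank0 row2 -> MISS (open row2); precharges=0
Acc 2: bank0 row3 -> MISS (open row3); precharges=1
Acc 3: bank0 row1 -> MISS (open row1); precharges=2
Acc 4: bank1 row3 -> MISS (open row3); precharges=2
Acc 5: bank0 row2 -> MISS (open row2); precharges=3
Acc 6: bank0 row1 -> MISS (open row1); precharges=4
Acc 7: bank0 row4 -> MISS (open row4); precharges=5
Acc 8: bank1 row1 -> MISS (open row1); precharges=6
Acc 9: bank0 row3 -> MISS (open row3); precharges=7
Acc 10: bank0 row4 -> MISS (open row4); precharges=8
Acc 11: bank1 row1 -> HIT
Acc 12: bank1 row3 -> MISS (open row3); precharges=9
Acc 13: bank0 row0 -> MISS (open row0); precharges=10
Acc 14: bank0 row4 -> MISS (open row4); precharges=11

Answer: M M M M M M M M M M H M M M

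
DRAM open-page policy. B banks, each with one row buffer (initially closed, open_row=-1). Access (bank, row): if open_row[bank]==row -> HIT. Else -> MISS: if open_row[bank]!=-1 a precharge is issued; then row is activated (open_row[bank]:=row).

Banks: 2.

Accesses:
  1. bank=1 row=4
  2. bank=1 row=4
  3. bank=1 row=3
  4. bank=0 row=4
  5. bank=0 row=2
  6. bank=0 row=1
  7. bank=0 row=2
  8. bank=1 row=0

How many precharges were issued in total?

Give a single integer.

Acc 1: bank1 row4 -> MISS (open row4); precharges=0
Acc 2: bank1 row4 -> HIT
Acc 3: bank1 row3 -> MISS (open row3); precharges=1
Acc 4: bank0 row4 -> MISS (open row4); precharges=1
Acc 5: bank0 row2 -> MISS (open row2); precharges=2
Acc 6: bank0 row1 -> MISS (open row1); precharges=3
Acc 7: bank0 row2 -> MISS (open row2); precharges=4
Acc 8: bank1 row0 -> MISS (open row0); precharges=5

Answer: 5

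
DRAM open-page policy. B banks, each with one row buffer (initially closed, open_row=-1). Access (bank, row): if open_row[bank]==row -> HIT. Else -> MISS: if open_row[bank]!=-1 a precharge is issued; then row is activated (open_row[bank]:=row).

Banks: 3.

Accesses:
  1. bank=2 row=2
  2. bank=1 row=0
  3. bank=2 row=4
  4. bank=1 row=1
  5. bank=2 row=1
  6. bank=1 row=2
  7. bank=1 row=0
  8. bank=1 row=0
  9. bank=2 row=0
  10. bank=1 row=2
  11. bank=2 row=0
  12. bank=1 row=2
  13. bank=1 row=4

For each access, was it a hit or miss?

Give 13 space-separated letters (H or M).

Answer: M M M M M M M H M M H H M

Derivation:
Acc 1: bank2 row2 -> MISS (open row2); precharges=0
Acc 2: bank1 row0 -> MISS (open row0); precharges=0
Acc 3: bank2 row4 -> MISS (open row4); precharges=1
Acc 4: bank1 row1 -> MISS (open row1); precharges=2
Acc 5: bank2 row1 -> MISS (open row1); precharges=3
Acc 6: bank1 row2 -> MISS (open row2); precharges=4
Acc 7: bank1 row0 -> MISS (open row0); precharges=5
Acc 8: bank1 row0 -> HIT
Acc 9: bank2 row0 -> MISS (open row0); precharges=6
Acc 10: bank1 row2 -> MISS (open row2); precharges=7
Acc 11: bank2 row0 -> HIT
Acc 12: bank1 row2 -> HIT
Acc 13: bank1 row4 -> MISS (open row4); precharges=8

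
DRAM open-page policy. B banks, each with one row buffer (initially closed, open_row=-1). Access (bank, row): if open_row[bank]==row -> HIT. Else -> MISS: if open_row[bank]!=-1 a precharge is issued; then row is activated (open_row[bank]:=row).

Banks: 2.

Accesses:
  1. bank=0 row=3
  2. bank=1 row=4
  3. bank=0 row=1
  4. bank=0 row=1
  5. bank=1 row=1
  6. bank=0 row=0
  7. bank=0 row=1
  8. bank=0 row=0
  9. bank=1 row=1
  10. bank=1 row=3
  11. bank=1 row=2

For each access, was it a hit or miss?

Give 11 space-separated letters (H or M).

Answer: M M M H M M M M H M M

Derivation:
Acc 1: bank0 row3 -> MISS (open row3); precharges=0
Acc 2: bank1 row4 -> MISS (open row4); precharges=0
Acc 3: bank0 row1 -> MISS (open row1); precharges=1
Acc 4: bank0 row1 -> HIT
Acc 5: bank1 row1 -> MISS (open row1); precharges=2
Acc 6: bank0 row0 -> MISS (open row0); precharges=3
Acc 7: bank0 row1 -> MISS (open row1); precharges=4
Acc 8: bank0 row0 -> MISS (open row0); precharges=5
Acc 9: bank1 row1 -> HIT
Acc 10: bank1 row3 -> MISS (open row3); precharges=6
Acc 11: bank1 row2 -> MISS (open row2); precharges=7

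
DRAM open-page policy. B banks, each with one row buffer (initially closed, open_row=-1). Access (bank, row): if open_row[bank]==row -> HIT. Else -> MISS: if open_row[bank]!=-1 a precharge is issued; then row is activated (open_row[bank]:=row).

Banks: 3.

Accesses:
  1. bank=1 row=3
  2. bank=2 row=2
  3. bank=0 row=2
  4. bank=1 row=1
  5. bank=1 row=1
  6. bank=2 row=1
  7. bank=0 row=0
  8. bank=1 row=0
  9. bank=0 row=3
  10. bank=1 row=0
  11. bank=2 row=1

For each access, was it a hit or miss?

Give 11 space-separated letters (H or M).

Answer: M M M M H M M M M H H

Derivation:
Acc 1: bank1 row3 -> MISS (open row3); precharges=0
Acc 2: bank2 row2 -> MISS (open row2); precharges=0
Acc 3: bank0 row2 -> MISS (open row2); precharges=0
Acc 4: bank1 row1 -> MISS (open row1); precharges=1
Acc 5: bank1 row1 -> HIT
Acc 6: bank2 row1 -> MISS (open row1); precharges=2
Acc 7: bank0 row0 -> MISS (open row0); precharges=3
Acc 8: bank1 row0 -> MISS (open row0); precharges=4
Acc 9: bank0 row3 -> MISS (open row3); precharges=5
Acc 10: bank1 row0 -> HIT
Acc 11: bank2 row1 -> HIT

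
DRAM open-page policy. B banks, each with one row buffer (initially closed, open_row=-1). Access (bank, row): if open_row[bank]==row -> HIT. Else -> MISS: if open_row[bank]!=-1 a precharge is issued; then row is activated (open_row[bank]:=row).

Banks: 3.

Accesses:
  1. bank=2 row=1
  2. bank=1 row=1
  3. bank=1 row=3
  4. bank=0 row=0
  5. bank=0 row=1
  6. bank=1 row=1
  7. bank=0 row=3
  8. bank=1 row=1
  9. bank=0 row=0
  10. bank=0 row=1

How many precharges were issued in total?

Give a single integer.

Answer: 6

Derivation:
Acc 1: bank2 row1 -> MISS (open row1); precharges=0
Acc 2: bank1 row1 -> MISS (open row1); precharges=0
Acc 3: bank1 row3 -> MISS (open row3); precharges=1
Acc 4: bank0 row0 -> MISS (open row0); precharges=1
Acc 5: bank0 row1 -> MISS (open row1); precharges=2
Acc 6: bank1 row1 -> MISS (open row1); precharges=3
Acc 7: bank0 row3 -> MISS (open row3); precharges=4
Acc 8: bank1 row1 -> HIT
Acc 9: bank0 row0 -> MISS (open row0); precharges=5
Acc 10: bank0 row1 -> MISS (open row1); precharges=6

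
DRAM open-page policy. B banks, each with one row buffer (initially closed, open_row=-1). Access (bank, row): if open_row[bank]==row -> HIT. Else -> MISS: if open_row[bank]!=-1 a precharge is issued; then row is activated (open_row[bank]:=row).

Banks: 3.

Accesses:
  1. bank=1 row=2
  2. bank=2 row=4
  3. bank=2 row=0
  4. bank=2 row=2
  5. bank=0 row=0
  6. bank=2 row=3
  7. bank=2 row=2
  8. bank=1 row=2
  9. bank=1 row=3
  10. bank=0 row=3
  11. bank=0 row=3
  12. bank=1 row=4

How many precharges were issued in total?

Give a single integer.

Answer: 7

Derivation:
Acc 1: bank1 row2 -> MISS (open row2); precharges=0
Acc 2: bank2 row4 -> MISS (open row4); precharges=0
Acc 3: bank2 row0 -> MISS (open row0); precharges=1
Acc 4: bank2 row2 -> MISS (open row2); precharges=2
Acc 5: bank0 row0 -> MISS (open row0); precharges=2
Acc 6: bank2 row3 -> MISS (open row3); precharges=3
Acc 7: bank2 row2 -> MISS (open row2); precharges=4
Acc 8: bank1 row2 -> HIT
Acc 9: bank1 row3 -> MISS (open row3); precharges=5
Acc 10: bank0 row3 -> MISS (open row3); precharges=6
Acc 11: bank0 row3 -> HIT
Acc 12: bank1 row4 -> MISS (open row4); precharges=7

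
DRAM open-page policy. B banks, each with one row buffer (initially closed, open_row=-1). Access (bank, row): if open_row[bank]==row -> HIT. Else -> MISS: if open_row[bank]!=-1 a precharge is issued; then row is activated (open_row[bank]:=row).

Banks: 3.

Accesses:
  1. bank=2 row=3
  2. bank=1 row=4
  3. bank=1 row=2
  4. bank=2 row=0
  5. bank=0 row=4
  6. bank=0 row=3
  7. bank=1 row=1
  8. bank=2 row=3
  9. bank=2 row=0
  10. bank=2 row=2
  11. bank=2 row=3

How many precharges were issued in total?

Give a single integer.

Acc 1: bank2 row3 -> MISS (open row3); precharges=0
Acc 2: bank1 row4 -> MISS (open row4); precharges=0
Acc 3: bank1 row2 -> MISS (open row2); precharges=1
Acc 4: bank2 row0 -> MISS (open row0); precharges=2
Acc 5: bank0 row4 -> MISS (open row4); precharges=2
Acc 6: bank0 row3 -> MISS (open row3); precharges=3
Acc 7: bank1 row1 -> MISS (open row1); precharges=4
Acc 8: bank2 row3 -> MISS (open row3); precharges=5
Acc 9: bank2 row0 -> MISS (open row0); precharges=6
Acc 10: bank2 row2 -> MISS (open row2); precharges=7
Acc 11: bank2 row3 -> MISS (open row3); precharges=8

Answer: 8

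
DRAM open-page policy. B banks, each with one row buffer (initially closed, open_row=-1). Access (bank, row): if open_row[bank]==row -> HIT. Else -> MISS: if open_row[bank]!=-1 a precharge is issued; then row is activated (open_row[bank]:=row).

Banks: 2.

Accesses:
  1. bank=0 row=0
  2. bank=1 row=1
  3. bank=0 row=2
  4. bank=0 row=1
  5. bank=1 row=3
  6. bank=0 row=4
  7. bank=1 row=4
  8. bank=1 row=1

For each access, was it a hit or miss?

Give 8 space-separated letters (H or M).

Answer: M M M M M M M M

Derivation:
Acc 1: bank0 row0 -> MISS (open row0); precharges=0
Acc 2: bank1 row1 -> MISS (open row1); precharges=0
Acc 3: bank0 row2 -> MISS (open row2); precharges=1
Acc 4: bank0 row1 -> MISS (open row1); precharges=2
Acc 5: bank1 row3 -> MISS (open row3); precharges=3
Acc 6: bank0 row4 -> MISS (open row4); precharges=4
Acc 7: bank1 row4 -> MISS (open row4); precharges=5
Acc 8: bank1 row1 -> MISS (open row1); precharges=6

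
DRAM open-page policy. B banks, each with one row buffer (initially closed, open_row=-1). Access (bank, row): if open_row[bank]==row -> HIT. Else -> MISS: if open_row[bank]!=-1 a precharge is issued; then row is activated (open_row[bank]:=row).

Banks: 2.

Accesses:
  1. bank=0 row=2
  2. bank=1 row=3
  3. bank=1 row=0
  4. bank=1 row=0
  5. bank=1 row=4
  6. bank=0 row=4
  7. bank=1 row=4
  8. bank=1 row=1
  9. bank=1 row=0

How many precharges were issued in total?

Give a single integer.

Answer: 5

Derivation:
Acc 1: bank0 row2 -> MISS (open row2); precharges=0
Acc 2: bank1 row3 -> MISS (open row3); precharges=0
Acc 3: bank1 row0 -> MISS (open row0); precharges=1
Acc 4: bank1 row0 -> HIT
Acc 5: bank1 row4 -> MISS (open row4); precharges=2
Acc 6: bank0 row4 -> MISS (open row4); precharges=3
Acc 7: bank1 row4 -> HIT
Acc 8: bank1 row1 -> MISS (open row1); precharges=4
Acc 9: bank1 row0 -> MISS (open row0); precharges=5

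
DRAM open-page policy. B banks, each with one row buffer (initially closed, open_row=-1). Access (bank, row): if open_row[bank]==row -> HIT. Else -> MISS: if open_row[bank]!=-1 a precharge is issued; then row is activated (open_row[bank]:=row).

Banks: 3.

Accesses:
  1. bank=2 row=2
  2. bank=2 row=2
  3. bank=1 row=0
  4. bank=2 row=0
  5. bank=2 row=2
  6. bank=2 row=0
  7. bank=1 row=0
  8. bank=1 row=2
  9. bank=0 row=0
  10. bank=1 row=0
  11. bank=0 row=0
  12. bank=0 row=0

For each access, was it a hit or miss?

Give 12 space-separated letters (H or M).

Acc 1: bank2 row2 -> MISS (open row2); precharges=0
Acc 2: bank2 row2 -> HIT
Acc 3: bank1 row0 -> MISS (open row0); precharges=0
Acc 4: bank2 row0 -> MISS (open row0); precharges=1
Acc 5: bank2 row2 -> MISS (open row2); precharges=2
Acc 6: bank2 row0 -> MISS (open row0); precharges=3
Acc 7: bank1 row0 -> HIT
Acc 8: bank1 row2 -> MISS (open row2); precharges=4
Acc 9: bank0 row0 -> MISS (open row0); precharges=4
Acc 10: bank1 row0 -> MISS (open row0); precharges=5
Acc 11: bank0 row0 -> HIT
Acc 12: bank0 row0 -> HIT

Answer: M H M M M M H M M M H H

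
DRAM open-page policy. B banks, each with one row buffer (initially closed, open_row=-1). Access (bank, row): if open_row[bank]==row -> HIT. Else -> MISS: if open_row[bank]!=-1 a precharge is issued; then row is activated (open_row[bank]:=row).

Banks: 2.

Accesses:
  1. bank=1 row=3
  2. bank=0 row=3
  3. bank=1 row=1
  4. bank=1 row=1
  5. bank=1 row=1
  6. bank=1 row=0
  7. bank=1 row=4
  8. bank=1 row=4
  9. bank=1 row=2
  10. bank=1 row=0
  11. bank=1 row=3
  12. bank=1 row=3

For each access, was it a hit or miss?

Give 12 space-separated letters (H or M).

Answer: M M M H H M M H M M M H

Derivation:
Acc 1: bank1 row3 -> MISS (open row3); precharges=0
Acc 2: bank0 row3 -> MISS (open row3); precharges=0
Acc 3: bank1 row1 -> MISS (open row1); precharges=1
Acc 4: bank1 row1 -> HIT
Acc 5: bank1 row1 -> HIT
Acc 6: bank1 row0 -> MISS (open row0); precharges=2
Acc 7: bank1 row4 -> MISS (open row4); precharges=3
Acc 8: bank1 row4 -> HIT
Acc 9: bank1 row2 -> MISS (open row2); precharges=4
Acc 10: bank1 row0 -> MISS (open row0); precharges=5
Acc 11: bank1 row3 -> MISS (open row3); precharges=6
Acc 12: bank1 row3 -> HIT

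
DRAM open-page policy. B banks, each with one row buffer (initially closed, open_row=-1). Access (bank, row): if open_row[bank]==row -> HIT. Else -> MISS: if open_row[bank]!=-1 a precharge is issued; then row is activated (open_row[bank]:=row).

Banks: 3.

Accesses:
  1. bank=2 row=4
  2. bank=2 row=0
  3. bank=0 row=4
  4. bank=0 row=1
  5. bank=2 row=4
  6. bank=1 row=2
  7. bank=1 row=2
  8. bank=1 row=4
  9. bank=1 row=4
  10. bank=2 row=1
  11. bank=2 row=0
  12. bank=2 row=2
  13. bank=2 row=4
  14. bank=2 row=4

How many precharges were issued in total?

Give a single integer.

Acc 1: bank2 row4 -> MISS (open row4); precharges=0
Acc 2: bank2 row0 -> MISS (open row0); precharges=1
Acc 3: bank0 row4 -> MISS (open row4); precharges=1
Acc 4: bank0 row1 -> MISS (open row1); precharges=2
Acc 5: bank2 row4 -> MISS (open row4); precharges=3
Acc 6: bank1 row2 -> MISS (open row2); precharges=3
Acc 7: bank1 row2 -> HIT
Acc 8: bank1 row4 -> MISS (open row4); precharges=4
Acc 9: bank1 row4 -> HIT
Acc 10: bank2 row1 -> MISS (open row1); precharges=5
Acc 11: bank2 row0 -> MISS (open row0); precharges=6
Acc 12: bank2 row2 -> MISS (open row2); precharges=7
Acc 13: bank2 row4 -> MISS (open row4); precharges=8
Acc 14: bank2 row4 -> HIT

Answer: 8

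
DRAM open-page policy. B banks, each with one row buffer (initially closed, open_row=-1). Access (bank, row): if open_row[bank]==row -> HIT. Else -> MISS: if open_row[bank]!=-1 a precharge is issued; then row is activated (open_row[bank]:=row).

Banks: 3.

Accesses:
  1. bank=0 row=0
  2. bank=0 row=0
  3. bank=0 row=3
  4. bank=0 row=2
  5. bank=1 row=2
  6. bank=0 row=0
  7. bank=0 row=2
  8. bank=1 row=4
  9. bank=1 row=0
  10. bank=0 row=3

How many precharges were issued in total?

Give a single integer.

Answer: 7

Derivation:
Acc 1: bank0 row0 -> MISS (open row0); precharges=0
Acc 2: bank0 row0 -> HIT
Acc 3: bank0 row3 -> MISS (open row3); precharges=1
Acc 4: bank0 row2 -> MISS (open row2); precharges=2
Acc 5: bank1 row2 -> MISS (open row2); precharges=2
Acc 6: bank0 row0 -> MISS (open row0); precharges=3
Acc 7: bank0 row2 -> MISS (open row2); precharges=4
Acc 8: bank1 row4 -> MISS (open row4); precharges=5
Acc 9: bank1 row0 -> MISS (open row0); precharges=6
Acc 10: bank0 row3 -> MISS (open row3); precharges=7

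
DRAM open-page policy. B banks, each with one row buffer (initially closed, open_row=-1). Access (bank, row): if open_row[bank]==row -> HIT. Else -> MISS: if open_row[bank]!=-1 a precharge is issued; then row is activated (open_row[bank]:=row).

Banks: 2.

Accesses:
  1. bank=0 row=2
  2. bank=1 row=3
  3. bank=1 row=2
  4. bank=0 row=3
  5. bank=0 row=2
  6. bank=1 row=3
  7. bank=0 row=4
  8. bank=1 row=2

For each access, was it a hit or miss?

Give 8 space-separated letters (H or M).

Answer: M M M M M M M M

Derivation:
Acc 1: bank0 row2 -> MISS (open row2); precharges=0
Acc 2: bank1 row3 -> MISS (open row3); precharges=0
Acc 3: bank1 row2 -> MISS (open row2); precharges=1
Acc 4: bank0 row3 -> MISS (open row3); precharges=2
Acc 5: bank0 row2 -> MISS (open row2); precharges=3
Acc 6: bank1 row3 -> MISS (open row3); precharges=4
Acc 7: bank0 row4 -> MISS (open row4); precharges=5
Acc 8: bank1 row2 -> MISS (open row2); precharges=6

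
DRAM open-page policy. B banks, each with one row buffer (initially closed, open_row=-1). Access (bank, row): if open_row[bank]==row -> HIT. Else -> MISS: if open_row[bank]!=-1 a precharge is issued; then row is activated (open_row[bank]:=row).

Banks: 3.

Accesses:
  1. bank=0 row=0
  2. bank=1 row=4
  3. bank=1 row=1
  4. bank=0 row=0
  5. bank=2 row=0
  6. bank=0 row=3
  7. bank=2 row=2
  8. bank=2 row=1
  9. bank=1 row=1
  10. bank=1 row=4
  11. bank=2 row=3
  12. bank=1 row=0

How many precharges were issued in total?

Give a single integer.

Acc 1: bank0 row0 -> MISS (open row0); precharges=0
Acc 2: bank1 row4 -> MISS (open row4); precharges=0
Acc 3: bank1 row1 -> MISS (open row1); precharges=1
Acc 4: bank0 row0 -> HIT
Acc 5: bank2 row0 -> MISS (open row0); precharges=1
Acc 6: bank0 row3 -> MISS (open row3); precharges=2
Acc 7: bank2 row2 -> MISS (open row2); precharges=3
Acc 8: bank2 row1 -> MISS (open row1); precharges=4
Acc 9: bank1 row1 -> HIT
Acc 10: bank1 row4 -> MISS (open row4); precharges=5
Acc 11: bank2 row3 -> MISS (open row3); precharges=6
Acc 12: bank1 row0 -> MISS (open row0); precharges=7

Answer: 7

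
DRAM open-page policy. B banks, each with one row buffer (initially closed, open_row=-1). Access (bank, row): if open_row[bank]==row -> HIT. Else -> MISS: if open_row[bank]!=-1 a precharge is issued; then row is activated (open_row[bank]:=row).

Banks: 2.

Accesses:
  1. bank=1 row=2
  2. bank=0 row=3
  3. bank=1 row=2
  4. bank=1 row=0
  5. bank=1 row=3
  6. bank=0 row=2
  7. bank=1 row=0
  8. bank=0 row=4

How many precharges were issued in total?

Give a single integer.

Answer: 5

Derivation:
Acc 1: bank1 row2 -> MISS (open row2); precharges=0
Acc 2: bank0 row3 -> MISS (open row3); precharges=0
Acc 3: bank1 row2 -> HIT
Acc 4: bank1 row0 -> MISS (open row0); precharges=1
Acc 5: bank1 row3 -> MISS (open row3); precharges=2
Acc 6: bank0 row2 -> MISS (open row2); precharges=3
Acc 7: bank1 row0 -> MISS (open row0); precharges=4
Acc 8: bank0 row4 -> MISS (open row4); precharges=5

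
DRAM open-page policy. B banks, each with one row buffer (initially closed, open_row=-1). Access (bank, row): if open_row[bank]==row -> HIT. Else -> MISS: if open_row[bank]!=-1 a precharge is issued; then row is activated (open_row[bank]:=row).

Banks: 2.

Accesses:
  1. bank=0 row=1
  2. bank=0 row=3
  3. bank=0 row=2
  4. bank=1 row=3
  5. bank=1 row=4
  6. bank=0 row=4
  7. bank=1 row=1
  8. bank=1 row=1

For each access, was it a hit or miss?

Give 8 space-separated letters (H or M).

Acc 1: bank0 row1 -> MISS (open row1); precharges=0
Acc 2: bank0 row3 -> MISS (open row3); precharges=1
Acc 3: bank0 row2 -> MISS (open row2); precharges=2
Acc 4: bank1 row3 -> MISS (open row3); precharges=2
Acc 5: bank1 row4 -> MISS (open row4); precharges=3
Acc 6: bank0 row4 -> MISS (open row4); precharges=4
Acc 7: bank1 row1 -> MISS (open row1); precharges=5
Acc 8: bank1 row1 -> HIT

Answer: M M M M M M M H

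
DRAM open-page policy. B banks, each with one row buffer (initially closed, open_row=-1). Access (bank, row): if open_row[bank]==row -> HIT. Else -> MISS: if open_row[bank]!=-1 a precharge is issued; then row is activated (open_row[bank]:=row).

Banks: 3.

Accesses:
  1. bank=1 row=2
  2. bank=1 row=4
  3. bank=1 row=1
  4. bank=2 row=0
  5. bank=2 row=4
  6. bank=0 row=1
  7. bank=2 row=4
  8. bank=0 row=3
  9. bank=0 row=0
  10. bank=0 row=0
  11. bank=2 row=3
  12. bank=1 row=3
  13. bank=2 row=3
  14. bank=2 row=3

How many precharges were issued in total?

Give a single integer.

Acc 1: bank1 row2 -> MISS (open row2); precharges=0
Acc 2: bank1 row4 -> MISS (open row4); precharges=1
Acc 3: bank1 row1 -> MISS (open row1); precharges=2
Acc 4: bank2 row0 -> MISS (open row0); precharges=2
Acc 5: bank2 row4 -> MISS (open row4); precharges=3
Acc 6: bank0 row1 -> MISS (open row1); precharges=3
Acc 7: bank2 row4 -> HIT
Acc 8: bank0 row3 -> MISS (open row3); precharges=4
Acc 9: bank0 row0 -> MISS (open row0); precharges=5
Acc 10: bank0 row0 -> HIT
Acc 11: bank2 row3 -> MISS (open row3); precharges=6
Acc 12: bank1 row3 -> MISS (open row3); precharges=7
Acc 13: bank2 row3 -> HIT
Acc 14: bank2 row3 -> HIT

Answer: 7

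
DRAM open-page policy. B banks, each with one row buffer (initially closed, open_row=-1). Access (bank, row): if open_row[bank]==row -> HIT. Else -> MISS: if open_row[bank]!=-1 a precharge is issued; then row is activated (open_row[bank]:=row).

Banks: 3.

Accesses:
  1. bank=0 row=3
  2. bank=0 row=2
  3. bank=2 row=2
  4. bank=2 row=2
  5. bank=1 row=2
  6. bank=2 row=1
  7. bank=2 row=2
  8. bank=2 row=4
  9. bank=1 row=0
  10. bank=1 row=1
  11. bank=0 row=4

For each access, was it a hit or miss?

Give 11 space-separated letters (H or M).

Answer: M M M H M M M M M M M

Derivation:
Acc 1: bank0 row3 -> MISS (open row3); precharges=0
Acc 2: bank0 row2 -> MISS (open row2); precharges=1
Acc 3: bank2 row2 -> MISS (open row2); precharges=1
Acc 4: bank2 row2 -> HIT
Acc 5: bank1 row2 -> MISS (open row2); precharges=1
Acc 6: bank2 row1 -> MISS (open row1); precharges=2
Acc 7: bank2 row2 -> MISS (open row2); precharges=3
Acc 8: bank2 row4 -> MISS (open row4); precharges=4
Acc 9: bank1 row0 -> MISS (open row0); precharges=5
Acc 10: bank1 row1 -> MISS (open row1); precharges=6
Acc 11: bank0 row4 -> MISS (open row4); precharges=7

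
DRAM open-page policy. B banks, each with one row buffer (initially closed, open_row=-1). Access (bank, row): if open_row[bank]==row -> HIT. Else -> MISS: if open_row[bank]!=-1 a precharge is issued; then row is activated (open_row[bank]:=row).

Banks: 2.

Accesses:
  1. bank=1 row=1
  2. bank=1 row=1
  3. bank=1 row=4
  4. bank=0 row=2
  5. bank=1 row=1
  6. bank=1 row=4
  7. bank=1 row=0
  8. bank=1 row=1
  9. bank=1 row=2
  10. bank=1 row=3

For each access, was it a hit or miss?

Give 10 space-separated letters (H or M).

Acc 1: bank1 row1 -> MISS (open row1); precharges=0
Acc 2: bank1 row1 -> HIT
Acc 3: bank1 row4 -> MISS (open row4); precharges=1
Acc 4: bank0 row2 -> MISS (open row2); precharges=1
Acc 5: bank1 row1 -> MISS (open row1); precharges=2
Acc 6: bank1 row4 -> MISS (open row4); precharges=3
Acc 7: bank1 row0 -> MISS (open row0); precharges=4
Acc 8: bank1 row1 -> MISS (open row1); precharges=5
Acc 9: bank1 row2 -> MISS (open row2); precharges=6
Acc 10: bank1 row3 -> MISS (open row3); precharges=7

Answer: M H M M M M M M M M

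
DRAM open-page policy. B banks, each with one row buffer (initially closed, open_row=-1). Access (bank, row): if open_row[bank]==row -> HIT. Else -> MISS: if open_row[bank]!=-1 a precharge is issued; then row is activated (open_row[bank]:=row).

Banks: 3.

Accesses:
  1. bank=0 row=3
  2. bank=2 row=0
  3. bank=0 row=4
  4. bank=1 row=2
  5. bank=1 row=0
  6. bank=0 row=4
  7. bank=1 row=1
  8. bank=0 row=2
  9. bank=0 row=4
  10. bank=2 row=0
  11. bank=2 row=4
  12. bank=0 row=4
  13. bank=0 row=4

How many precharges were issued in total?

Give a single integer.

Acc 1: bank0 row3 -> MISS (open row3); precharges=0
Acc 2: bank2 row0 -> MISS (open row0); precharges=0
Acc 3: bank0 row4 -> MISS (open row4); precharges=1
Acc 4: bank1 row2 -> MISS (open row2); precharges=1
Acc 5: bank1 row0 -> MISS (open row0); precharges=2
Acc 6: bank0 row4 -> HIT
Acc 7: bank1 row1 -> MISS (open row1); precharges=3
Acc 8: bank0 row2 -> MISS (open row2); precharges=4
Acc 9: bank0 row4 -> MISS (open row4); precharges=5
Acc 10: bank2 row0 -> HIT
Acc 11: bank2 row4 -> MISS (open row4); precharges=6
Acc 12: bank0 row4 -> HIT
Acc 13: bank0 row4 -> HIT

Answer: 6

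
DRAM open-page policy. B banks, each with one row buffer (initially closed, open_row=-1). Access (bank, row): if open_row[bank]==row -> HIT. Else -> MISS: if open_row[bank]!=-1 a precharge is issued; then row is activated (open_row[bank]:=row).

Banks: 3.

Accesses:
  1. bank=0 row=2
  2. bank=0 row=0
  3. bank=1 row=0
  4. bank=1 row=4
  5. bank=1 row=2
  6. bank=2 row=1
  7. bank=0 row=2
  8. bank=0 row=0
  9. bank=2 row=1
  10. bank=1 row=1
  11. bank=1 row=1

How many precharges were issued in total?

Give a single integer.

Acc 1: bank0 row2 -> MISS (open row2); precharges=0
Acc 2: bank0 row0 -> MISS (open row0); precharges=1
Acc 3: bank1 row0 -> MISS (open row0); precharges=1
Acc 4: bank1 row4 -> MISS (open row4); precharges=2
Acc 5: bank1 row2 -> MISS (open row2); precharges=3
Acc 6: bank2 row1 -> MISS (open row1); precharges=3
Acc 7: bank0 row2 -> MISS (open row2); precharges=4
Acc 8: bank0 row0 -> MISS (open row0); precharges=5
Acc 9: bank2 row1 -> HIT
Acc 10: bank1 row1 -> MISS (open row1); precharges=6
Acc 11: bank1 row1 -> HIT

Answer: 6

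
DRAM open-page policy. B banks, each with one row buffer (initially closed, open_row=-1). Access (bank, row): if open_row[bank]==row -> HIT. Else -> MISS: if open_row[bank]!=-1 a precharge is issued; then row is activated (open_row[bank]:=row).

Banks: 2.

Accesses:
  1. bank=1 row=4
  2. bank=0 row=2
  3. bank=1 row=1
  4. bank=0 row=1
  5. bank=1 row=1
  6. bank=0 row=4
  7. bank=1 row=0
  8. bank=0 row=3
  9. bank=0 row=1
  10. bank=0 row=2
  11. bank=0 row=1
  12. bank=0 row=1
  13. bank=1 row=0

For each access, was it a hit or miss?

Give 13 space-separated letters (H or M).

Acc 1: bank1 row4 -> MISS (open row4); precharges=0
Acc 2: bank0 row2 -> MISS (open row2); precharges=0
Acc 3: bank1 row1 -> MISS (open row1); precharges=1
Acc 4: bank0 row1 -> MISS (open row1); precharges=2
Acc 5: bank1 row1 -> HIT
Acc 6: bank0 row4 -> MISS (open row4); precharges=3
Acc 7: bank1 row0 -> MISS (open row0); precharges=4
Acc 8: bank0 row3 -> MISS (open row3); precharges=5
Acc 9: bank0 row1 -> MISS (open row1); precharges=6
Acc 10: bank0 row2 -> MISS (open row2); precharges=7
Acc 11: bank0 row1 -> MISS (open row1); precharges=8
Acc 12: bank0 row1 -> HIT
Acc 13: bank1 row0 -> HIT

Answer: M M M M H M M M M M M H H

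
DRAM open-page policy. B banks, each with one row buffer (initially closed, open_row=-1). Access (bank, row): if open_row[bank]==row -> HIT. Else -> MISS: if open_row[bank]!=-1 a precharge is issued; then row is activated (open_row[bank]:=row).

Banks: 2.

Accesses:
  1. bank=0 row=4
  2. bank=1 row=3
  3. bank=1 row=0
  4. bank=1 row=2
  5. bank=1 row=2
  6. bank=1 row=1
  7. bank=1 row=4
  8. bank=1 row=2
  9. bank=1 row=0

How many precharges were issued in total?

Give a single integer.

Acc 1: bank0 row4 -> MISS (open row4); precharges=0
Acc 2: bank1 row3 -> MISS (open row3); precharges=0
Acc 3: bank1 row0 -> MISS (open row0); precharges=1
Acc 4: bank1 row2 -> MISS (open row2); precharges=2
Acc 5: bank1 row2 -> HIT
Acc 6: bank1 row1 -> MISS (open row1); precharges=3
Acc 7: bank1 row4 -> MISS (open row4); precharges=4
Acc 8: bank1 row2 -> MISS (open row2); precharges=5
Acc 9: bank1 row0 -> MISS (open row0); precharges=6

Answer: 6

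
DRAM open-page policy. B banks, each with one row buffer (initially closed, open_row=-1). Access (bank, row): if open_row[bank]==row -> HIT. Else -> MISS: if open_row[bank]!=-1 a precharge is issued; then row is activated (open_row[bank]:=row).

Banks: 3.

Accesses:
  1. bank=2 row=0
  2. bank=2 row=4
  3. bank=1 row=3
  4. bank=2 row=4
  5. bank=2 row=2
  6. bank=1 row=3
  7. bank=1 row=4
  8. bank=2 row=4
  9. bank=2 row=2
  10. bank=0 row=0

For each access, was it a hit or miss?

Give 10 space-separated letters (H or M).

Answer: M M M H M H M M M M

Derivation:
Acc 1: bank2 row0 -> MISS (open row0); precharges=0
Acc 2: bank2 row4 -> MISS (open row4); precharges=1
Acc 3: bank1 row3 -> MISS (open row3); precharges=1
Acc 4: bank2 row4 -> HIT
Acc 5: bank2 row2 -> MISS (open row2); precharges=2
Acc 6: bank1 row3 -> HIT
Acc 7: bank1 row4 -> MISS (open row4); precharges=3
Acc 8: bank2 row4 -> MISS (open row4); precharges=4
Acc 9: bank2 row2 -> MISS (open row2); precharges=5
Acc 10: bank0 row0 -> MISS (open row0); precharges=5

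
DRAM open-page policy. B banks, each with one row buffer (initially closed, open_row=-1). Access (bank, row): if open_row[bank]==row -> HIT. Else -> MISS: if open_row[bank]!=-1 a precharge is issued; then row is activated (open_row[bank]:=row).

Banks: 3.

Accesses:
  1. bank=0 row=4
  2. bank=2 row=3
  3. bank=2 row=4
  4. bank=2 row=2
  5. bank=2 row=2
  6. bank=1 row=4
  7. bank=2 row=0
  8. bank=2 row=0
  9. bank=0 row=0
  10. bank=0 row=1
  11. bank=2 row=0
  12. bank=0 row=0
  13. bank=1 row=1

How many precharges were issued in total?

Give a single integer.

Answer: 7

Derivation:
Acc 1: bank0 row4 -> MISS (open row4); precharges=0
Acc 2: bank2 row3 -> MISS (open row3); precharges=0
Acc 3: bank2 row4 -> MISS (open row4); precharges=1
Acc 4: bank2 row2 -> MISS (open row2); precharges=2
Acc 5: bank2 row2 -> HIT
Acc 6: bank1 row4 -> MISS (open row4); precharges=2
Acc 7: bank2 row0 -> MISS (open row0); precharges=3
Acc 8: bank2 row0 -> HIT
Acc 9: bank0 row0 -> MISS (open row0); precharges=4
Acc 10: bank0 row1 -> MISS (open row1); precharges=5
Acc 11: bank2 row0 -> HIT
Acc 12: bank0 row0 -> MISS (open row0); precharges=6
Acc 13: bank1 row1 -> MISS (open row1); precharges=7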